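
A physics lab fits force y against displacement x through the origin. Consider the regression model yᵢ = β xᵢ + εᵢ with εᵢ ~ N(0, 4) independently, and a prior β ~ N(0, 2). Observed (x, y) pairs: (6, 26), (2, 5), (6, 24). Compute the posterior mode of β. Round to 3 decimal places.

log p(β | y) = −Σ(yᵢ − βxᵢ)²/(2·4) − β²/(2·2) + const.
Setting the derivative to zero: Σxᵢ(yᵢ − βxᵢ)/4 − β/2 = 0, so β = Σxᵢyᵢ / (Σxᵢ² + σ²/τ²).
Σxᵢyᵢ = 6·26 + 2·5 + 6·24 = 310; Σxᵢ² = 76; σ²/τ² = 2.
β̂_MAP = 310 / (76 + 2) = 310/78 ≈ 3.974.

β̂_MAP = 3.974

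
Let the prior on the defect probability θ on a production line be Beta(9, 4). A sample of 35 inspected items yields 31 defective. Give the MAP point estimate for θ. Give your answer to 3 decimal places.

Prior: Beta(9, 4).
Data: 31 successes in 35 trials. The binomial likelihood contributes θ^31(1−θ)^4, so the posterior is Beta(9+31, 4+4) = Beta(40, 8).
For Beta(a, b) with a, b > 1 the mode is (a−1)/(a+b−2) = 39/46 ≈ 0.848.

θ̂_MAP = 0.848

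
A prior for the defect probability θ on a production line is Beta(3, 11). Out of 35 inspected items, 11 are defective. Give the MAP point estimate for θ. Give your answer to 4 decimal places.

θ̂_MAP = 0.2766

Prior: Beta(3, 11).
Data: 11 successes in 35 trials. The binomial likelihood contributes θ^11(1−θ)^24, so the posterior is Beta(3+11, 11+24) = Beta(14, 35).
For Beta(a, b) with a, b > 1 the mode is (a−1)/(a+b−2) = 13/47 ≈ 0.2766.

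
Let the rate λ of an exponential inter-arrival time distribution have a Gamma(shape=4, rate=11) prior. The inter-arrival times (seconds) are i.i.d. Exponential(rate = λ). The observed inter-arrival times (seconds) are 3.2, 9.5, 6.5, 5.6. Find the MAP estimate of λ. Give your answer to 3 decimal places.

λ̂_MAP = 0.196

The Exponential(rate=λ) likelihood is ∝ λ^n e^(−λΣtᵢ). Here n = 4 and Σtᵢ = 3.2 + 9.5 + 6.5 + 5.6 = 24.8.
Posterior ∝ λ^3e^(−11λ) · λ^4e^(−24.8λ) = λ^7e^(−35.8λ), i.e. Gamma(8, 35.8).
Mode = (a−1)/b = 7/35.8 ≈ 0.196.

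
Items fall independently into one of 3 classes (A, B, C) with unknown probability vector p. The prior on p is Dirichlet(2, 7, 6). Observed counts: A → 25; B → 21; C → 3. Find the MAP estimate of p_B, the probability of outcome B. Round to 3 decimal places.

The posterior is Dirichlet(αᵢ + nᵢ) = Dirichlet(27, 28, 9).
For a Dirichlet(a₁,…,a_K) with all aᵢ > 1, the mode has j-th component (aⱼ − 1)/(Σaᵢ − K).
Here Σaᵢ = 64 and K = 3, so p_B = (28 − 1)/(64 − 3) = 27/61 ≈ 0.443.

MAP estimate of p_B = 0.443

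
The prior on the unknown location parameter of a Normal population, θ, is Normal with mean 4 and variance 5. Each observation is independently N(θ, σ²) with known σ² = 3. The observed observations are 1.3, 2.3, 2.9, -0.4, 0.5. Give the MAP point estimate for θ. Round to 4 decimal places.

θ̂_MAP = 1.6071

n = 5; x̄ = (1.3 + 2.3 + 2.9 + (-0.4) + 0.5)/5 = 6.6/5 = 1.32.
For a Normal prior and Normal likelihood with known variance, the posterior is Normal; its mode equals its mean, the precision-weighted average.
Prior precision 1/σ₀² = 1/5 = 0.2; data precision n/σ² = 5/3.
θ̂ = (0.2·4 + (5/3)·1.32) / (0.2 + 5/3) = 3/(28/15) = 45/28 ≈ 1.6071.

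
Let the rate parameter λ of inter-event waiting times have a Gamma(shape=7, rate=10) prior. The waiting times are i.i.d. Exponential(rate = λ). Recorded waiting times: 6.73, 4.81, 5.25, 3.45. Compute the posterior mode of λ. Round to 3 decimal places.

The Exponential(rate=λ) likelihood is ∝ λ^n e^(−λΣtᵢ). Here n = 4 and Σtᵢ = 6.73 + 4.81 + 5.25 + 3.45 = 20.24.
Posterior ∝ λ^6e^(−10λ) · λ^4e^(−20.24λ) = λ^10e^(−30.24λ), i.e. Gamma(11, 30.24).
Mode = (a−1)/b = 10/30.24 ≈ 0.331.

λ̂_MAP = 0.331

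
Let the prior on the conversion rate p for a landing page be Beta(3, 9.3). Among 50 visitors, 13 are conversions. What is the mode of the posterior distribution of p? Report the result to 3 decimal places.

p̂_MAP = 0.249

Prior: Beta(3, 9.3).
Data: 13 successes in 50 trials. The binomial likelihood contributes p^13(1−p)^37, so the posterior is Beta(3+13, 9.3+37) = Beta(16, 46.3).
For Beta(a, b) with a, b > 1 the mode is (a−1)/(a+b−2) = 15/60.3 ≈ 0.249.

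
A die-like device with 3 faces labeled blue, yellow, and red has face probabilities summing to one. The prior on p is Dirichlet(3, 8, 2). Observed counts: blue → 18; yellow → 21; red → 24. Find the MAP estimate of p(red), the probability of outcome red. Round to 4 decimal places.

MAP estimate of p(red) = 0.3425

The posterior is Dirichlet(αᵢ + nᵢ) = Dirichlet(21, 29, 26).
For a Dirichlet(a₁,…,a_K) with all aᵢ > 1, the mode has j-th component (aⱼ − 1)/(Σaᵢ − K).
Here Σaᵢ = 76 and K = 3, so p(red) = (26 − 1)/(76 − 3) = 25/73 ≈ 0.3425.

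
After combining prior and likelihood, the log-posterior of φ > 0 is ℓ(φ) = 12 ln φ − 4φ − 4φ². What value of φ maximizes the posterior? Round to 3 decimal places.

ℓ'(φ) = 12/φ − 4 − 8φ. Setting this to zero and multiplying by φ: 8φ² + 4φ − 12 = 0.
φ = (−4 + √(4² + 4·8·12)) / (2·8) = (−4 + √400) / 16 = (−4 + 20)/16 = 1.
ℓ''(φ) = −12/φ² − 8 < 0, confirming a maximum.

φ̂_MAP = 1.000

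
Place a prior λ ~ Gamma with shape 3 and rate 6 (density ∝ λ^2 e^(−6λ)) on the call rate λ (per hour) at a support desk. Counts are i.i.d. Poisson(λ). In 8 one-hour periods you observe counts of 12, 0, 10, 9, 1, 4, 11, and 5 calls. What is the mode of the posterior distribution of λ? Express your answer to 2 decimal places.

Σxᵢ = 12+0+10+9+1+4+11+5 = 52, with n = 8.
Posterior ∝ λ^2e^(−6λ) · λ^52e^(−8λ) = λ^54e^(−14λ), i.e. Gamma(shape=55, rate=14).
The mode of a Gamma(a, b) with a ≥ 1 (shape–rate) is (a−1)/b = 54/14 ≈ 3.86.

λ̂_MAP = 3.86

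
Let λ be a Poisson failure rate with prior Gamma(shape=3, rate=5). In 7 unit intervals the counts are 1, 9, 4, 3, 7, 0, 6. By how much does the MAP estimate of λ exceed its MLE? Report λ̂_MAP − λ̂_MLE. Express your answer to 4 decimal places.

MAP − MLE = -1.6190

Σxᵢ = 30. Posterior is Gamma(33, 12); MAP = (33−1)/12 = 32/12 ≈ 2.66667.
MLE = x̄ = 30/7 ≈ 4.28571.
Difference = 32/12 − 30/7 = -34/21 ≈ -1.6190.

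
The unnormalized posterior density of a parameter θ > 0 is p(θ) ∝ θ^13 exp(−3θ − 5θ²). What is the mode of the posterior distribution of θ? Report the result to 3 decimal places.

θ̂_MAP = 1.000

ℓ'(θ) = 13/θ − 3 − 10θ. Setting this to zero and multiplying by θ: 10θ² + 3θ − 13 = 0.
θ = (−3 + √(3² + 4·10·13)) / (2·10) = (−3 + √529) / 20 = (−3 + 23)/20 = 1.
ℓ''(θ) = −13/θ² − 10 < 0, confirming a maximum.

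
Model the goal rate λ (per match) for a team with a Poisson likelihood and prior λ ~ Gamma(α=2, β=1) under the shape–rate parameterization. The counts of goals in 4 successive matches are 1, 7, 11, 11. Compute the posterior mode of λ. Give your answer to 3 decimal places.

λ̂_MAP = 6.200

Σxᵢ = 1+7+11+11 = 30, with n = 4.
Posterior ∝ λe^(−1λ) · λ^30e^(−4λ) = λ^31e^(−5λ), i.e. Gamma(shape=32, rate=5).
The mode of a Gamma(a, b) with a ≥ 1 (shape–rate) is (a−1)/b = 31/5 ≈ 6.200.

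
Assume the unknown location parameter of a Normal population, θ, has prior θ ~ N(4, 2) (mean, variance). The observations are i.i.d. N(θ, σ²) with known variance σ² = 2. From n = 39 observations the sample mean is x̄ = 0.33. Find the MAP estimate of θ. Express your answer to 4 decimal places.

n = 39, x̄ = 0.33.
For a Normal prior and Normal likelihood with known variance, the posterior is Normal; its mode equals its mean, the precision-weighted average.
Prior precision 1/σ₀² = 1/2 = 0.5; data precision n/σ² = 39/2 = 19.5.
θ̂ = (0.5·4 + 19.5·0.33) / (0.5 + 19.5) = 8.435/20 = 0.42175 ≈ 0.4218.

θ̂_MAP = 0.4218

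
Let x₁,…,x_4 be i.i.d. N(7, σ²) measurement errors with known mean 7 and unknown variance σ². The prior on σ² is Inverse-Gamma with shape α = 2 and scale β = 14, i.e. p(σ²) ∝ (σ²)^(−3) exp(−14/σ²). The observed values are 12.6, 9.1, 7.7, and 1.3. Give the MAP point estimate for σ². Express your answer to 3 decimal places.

σ̂²_MAP = 9.675

Sum of squared deviations about the known mean: SS = (12.6−7)² + (9.1−7)² + (7.7−7)² + (1.3−7)² = 68.75.
The Normal likelihood contributes (σ²)^(−n/2) exp(−SS/(2σ²)), so the posterior is Inverse-Gamma(α + n/2, β + SS/2) = Inverse-Gamma(4, 48.375).
The mode of Inverse-Gamma(a, b) is b/(a+1) = 48.375/5 ≈ 9.675.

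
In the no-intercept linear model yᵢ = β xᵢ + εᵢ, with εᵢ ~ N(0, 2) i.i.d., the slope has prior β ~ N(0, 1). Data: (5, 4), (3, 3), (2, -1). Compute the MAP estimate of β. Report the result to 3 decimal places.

β̂_MAP = 0.675

log p(β | y) = −Σ(yᵢ − βxᵢ)²/(2·2) − β²/(2·1) + const.
Setting the derivative to zero: Σxᵢ(yᵢ − βxᵢ)/2 − β/1 = 0, so β = Σxᵢyᵢ / (Σxᵢ² + σ²/τ²).
Σxᵢyᵢ = 5·4 + 3·3 + 2·(-1) = 27; Σxᵢ² = 38; σ²/τ² = 2.
β̂_MAP = 27 / (38 + 2) = 27/40 ≈ 0.675.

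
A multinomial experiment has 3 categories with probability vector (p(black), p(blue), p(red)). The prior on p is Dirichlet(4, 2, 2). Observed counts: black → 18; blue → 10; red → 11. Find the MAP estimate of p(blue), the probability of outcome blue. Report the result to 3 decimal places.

MAP estimate of p(blue) = 0.250

The posterior is Dirichlet(αᵢ + nᵢ) = Dirichlet(22, 12, 13).
For a Dirichlet(a₁,…,a_K) with all aᵢ > 1, the mode has j-th component (aⱼ − 1)/(Σaᵢ − K).
Here Σaᵢ = 47 and K = 3, so p(blue) = (12 − 1)/(47 − 3) = 11/44 ≈ 0.250.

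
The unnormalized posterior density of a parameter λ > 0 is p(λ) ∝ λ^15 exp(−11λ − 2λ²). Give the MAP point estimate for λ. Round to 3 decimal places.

ℓ'(λ) = 15/λ − 11 − 4λ. Setting this to zero and multiplying by λ: 4λ² + 11λ − 15 = 0.
λ = (−11 + √(11² + 4·4·15)) / (2·4) = (−11 + √361) / 8 = (−11 + 19)/8 = 1.
ℓ''(λ) = −15/λ² − 4 < 0, confirming a maximum.

λ̂_MAP = 1.000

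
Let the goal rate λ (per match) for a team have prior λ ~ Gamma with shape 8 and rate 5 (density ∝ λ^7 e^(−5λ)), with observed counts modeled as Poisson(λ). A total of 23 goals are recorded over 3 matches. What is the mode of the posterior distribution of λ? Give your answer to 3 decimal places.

Σxᵢ = 23, n = 3.
Posterior ∝ λ^7e^(−5λ) · λ^23e^(−3λ) = λ^30e^(−8λ), i.e. Gamma(shape=31, rate=8).
The mode of a Gamma(a, b) with a ≥ 1 (shape–rate) is (a−1)/b = 30/8 ≈ 3.750.

λ̂_MAP = 3.750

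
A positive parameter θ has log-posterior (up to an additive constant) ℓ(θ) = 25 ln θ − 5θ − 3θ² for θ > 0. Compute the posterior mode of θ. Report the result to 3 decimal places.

θ̂_MAP = 1.667

ℓ'(θ) = 25/θ − 5 − 6θ. Setting this to zero and multiplying by θ: 6θ² + 5θ − 25 = 0.
θ = (−5 + √(5² + 4·6·25)) / (2·6) = (−5 + √625) / 12 = (−5 + 25)/12 = 5/3.
ℓ''(θ) = −25/θ² − 6 < 0, confirming a maximum.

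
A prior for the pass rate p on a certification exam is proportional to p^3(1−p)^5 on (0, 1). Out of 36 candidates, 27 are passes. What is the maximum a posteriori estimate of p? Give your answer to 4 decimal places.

The prior density ∝ p^3(1−p)^5 is the kernel of Beta(4, 6).
Data: 27 successes in 36 trials. The binomial likelihood contributes p^27(1−p)^9, so the posterior is Beta(4+27, 6+9) = Beta(31, 15).
For Beta(a, b) with a, b > 1 the mode is (a−1)/(a+b−2) = 30/44 ≈ 0.6818.

p̂_MAP = 0.6818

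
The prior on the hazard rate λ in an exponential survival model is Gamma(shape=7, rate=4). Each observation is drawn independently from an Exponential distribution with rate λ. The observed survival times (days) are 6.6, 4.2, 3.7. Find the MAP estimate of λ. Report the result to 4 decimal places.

The Exponential(rate=λ) likelihood is ∝ λ^n e^(−λΣtᵢ). Here n = 3 and Σtᵢ = 6.6 + 4.2 + 3.7 = 14.5.
Posterior ∝ λ^6e^(−4λ) · λ^3e^(−14.5λ) = λ^9e^(−18.5λ), i.e. Gamma(10, 18.5).
Mode = (a−1)/b = 9/18.5 ≈ 0.4865.

λ̂_MAP = 0.4865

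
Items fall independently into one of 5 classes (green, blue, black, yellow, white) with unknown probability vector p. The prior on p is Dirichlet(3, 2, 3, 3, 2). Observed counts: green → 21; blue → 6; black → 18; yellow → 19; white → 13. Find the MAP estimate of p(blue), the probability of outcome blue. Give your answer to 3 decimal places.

The posterior is Dirichlet(αᵢ + nᵢ) = Dirichlet(24, 8, 21, 22, 15).
For a Dirichlet(a₁,…,a_K) with all aᵢ > 1, the mode has j-th component (aⱼ − 1)/(Σaᵢ − K).
Here Σaᵢ = 90 and K = 5, so p(blue) = (8 − 1)/(90 − 5) = 7/85 ≈ 0.082.

MAP estimate of p(blue) = 0.082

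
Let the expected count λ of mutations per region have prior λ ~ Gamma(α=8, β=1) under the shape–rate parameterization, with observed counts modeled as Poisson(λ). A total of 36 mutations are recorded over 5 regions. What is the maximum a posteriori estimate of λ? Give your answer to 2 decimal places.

Σxᵢ = 36, n = 5.
Posterior ∝ λ^7e^(−1λ) · λ^36e^(−5λ) = λ^43e^(−6λ), i.e. Gamma(shape=44, rate=6).
The mode of a Gamma(a, b) with a ≥ 1 (shape–rate) is (a−1)/b = 43/6 ≈ 7.17.

λ̂_MAP = 7.17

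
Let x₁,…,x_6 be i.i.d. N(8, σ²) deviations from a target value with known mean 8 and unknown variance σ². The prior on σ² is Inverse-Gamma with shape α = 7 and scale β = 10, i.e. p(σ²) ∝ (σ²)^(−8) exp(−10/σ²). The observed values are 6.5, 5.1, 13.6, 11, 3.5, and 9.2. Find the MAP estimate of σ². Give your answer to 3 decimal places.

σ̂²_MAP = 4.214

Sum of squared deviations about the known mean: SS = (6.5−8)² + (5.1−8)² + (13.6−8)² + (11−8)² + (3.5−8)² + (9.2−8)² = 72.71.
The Normal likelihood contributes (σ²)^(−n/2) exp(−SS/(2σ²)), so the posterior is Inverse-Gamma(α + n/2, β + SS/2) = Inverse-Gamma(10, 46.355).
The mode of Inverse-Gamma(a, b) is b/(a+1) = 46.355/11 ≈ 4.214.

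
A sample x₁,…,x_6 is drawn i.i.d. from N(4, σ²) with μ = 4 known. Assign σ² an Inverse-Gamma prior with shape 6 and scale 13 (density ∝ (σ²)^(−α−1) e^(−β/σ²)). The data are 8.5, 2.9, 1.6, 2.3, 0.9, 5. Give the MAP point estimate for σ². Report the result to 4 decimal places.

Sum of squared deviations about the known mean: SS = (8.5−4)² + (2.9−4)² + (1.6−4)² + (2.3−4)² + (0.9−4)² + (5−4)² = 40.72.
The Normal likelihood contributes (σ²)^(−n/2) exp(−SS/(2σ²)), so the posterior is Inverse-Gamma(α + n/2, β + SS/2) = Inverse-Gamma(9, 33.36).
The mode of Inverse-Gamma(a, b) is b/(a+1) = 33.36/10 ≈ 3.3360.

σ̂²_MAP = 3.3360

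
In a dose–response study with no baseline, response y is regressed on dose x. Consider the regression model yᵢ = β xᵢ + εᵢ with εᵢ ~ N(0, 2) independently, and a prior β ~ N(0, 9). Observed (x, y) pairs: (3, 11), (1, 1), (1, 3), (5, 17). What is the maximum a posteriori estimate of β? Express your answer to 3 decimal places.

log p(β | y) = −Σ(yᵢ − βxᵢ)²/(2·2) − β²/(2·9) + const.
Setting the derivative to zero: Σxᵢ(yᵢ − βxᵢ)/2 − β/9 = 0, so β = Σxᵢyᵢ / (Σxᵢ² + σ²/τ²).
Σxᵢyᵢ = 3·11 + 1·1 + 1·3 + 5·17 = 122; Σxᵢ² = 36; σ²/τ² = 2/9.
β̂_MAP = 122 / (36 + 2/9) = 122/(326/9) = 549/163 ≈ 3.368.

β̂_MAP = 3.368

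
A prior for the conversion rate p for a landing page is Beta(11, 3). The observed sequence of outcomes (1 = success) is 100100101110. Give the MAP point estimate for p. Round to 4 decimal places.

p̂_MAP = 0.6667

Prior: Beta(11, 3).
Data: 6 successes in 12 trials (from the sequence). The binomial likelihood contributes p^6(1−p)^6, so the posterior is Beta(11+6, 3+6) = Beta(17, 9).
For Beta(a, b) with a, b > 1 the mode is (a−1)/(a+b−2) = 16/24 ≈ 0.6667.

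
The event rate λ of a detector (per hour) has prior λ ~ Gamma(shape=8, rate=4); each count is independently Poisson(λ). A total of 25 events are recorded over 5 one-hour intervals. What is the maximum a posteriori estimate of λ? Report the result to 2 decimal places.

Σxᵢ = 25, n = 5.
Posterior ∝ λ^7e^(−4λ) · λ^25e^(−5λ) = λ^32e^(−9λ), i.e. Gamma(shape=33, rate=9).
The mode of a Gamma(a, b) with a ≥ 1 (shape–rate) is (a−1)/b = 32/9 ≈ 3.56.

λ̂_MAP = 3.56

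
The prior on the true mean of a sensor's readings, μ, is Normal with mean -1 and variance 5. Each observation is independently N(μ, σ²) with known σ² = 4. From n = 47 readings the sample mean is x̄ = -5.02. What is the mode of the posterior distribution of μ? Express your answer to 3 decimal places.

μ̂_MAP = -4.953

n = 47, x̄ = -5.02.
For a Normal prior and Normal likelihood with known variance, the posterior is Normal; its mode equals its mean, the precision-weighted average.
Prior precision 1/σ₀² = 1/5 = 0.2; data precision n/σ² = 47/4 = 11.75.
μ̂ = (0.2·(-1) + 11.75·(-5.02)) / (0.2 + 11.75) = (-59.185)/11.95 = -11837/2390 ≈ -4.953.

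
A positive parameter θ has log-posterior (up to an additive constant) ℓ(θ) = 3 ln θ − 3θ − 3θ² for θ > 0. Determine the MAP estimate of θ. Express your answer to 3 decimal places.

θ̂_MAP = 0.500

ℓ'(θ) = 3/θ − 3 − 6θ. Setting this to zero and multiplying by θ: 6θ² + 3θ − 3 = 0.
θ = (−3 + √(3² + 4·6·3)) / (2·6) = (−3 + √81) / 12 = (−3 + 9)/12 = 1/2.
ℓ''(θ) = −3/θ² − 6 < 0, confirming a maximum.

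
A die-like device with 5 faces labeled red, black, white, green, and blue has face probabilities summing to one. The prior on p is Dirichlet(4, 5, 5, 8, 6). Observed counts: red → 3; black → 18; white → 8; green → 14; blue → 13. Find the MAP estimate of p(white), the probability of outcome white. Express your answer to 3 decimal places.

The posterior is Dirichlet(αᵢ + nᵢ) = Dirichlet(7, 23, 13, 22, 19).
For a Dirichlet(a₁,…,a_K) with all aᵢ > 1, the mode has j-th component (aⱼ − 1)/(Σaᵢ − K).
Here Σaᵢ = 84 and K = 5, so p(white) = (13 − 1)/(84 − 5) = 12/79 ≈ 0.152.

MAP estimate of p(white) = 0.152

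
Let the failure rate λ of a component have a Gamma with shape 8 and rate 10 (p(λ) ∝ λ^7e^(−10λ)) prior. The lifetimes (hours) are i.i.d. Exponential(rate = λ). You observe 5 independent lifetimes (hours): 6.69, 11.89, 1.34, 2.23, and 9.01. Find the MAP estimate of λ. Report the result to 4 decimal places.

The Exponential(rate=λ) likelihood is ∝ λ^n e^(−λΣtᵢ). Here n = 5 and Σtᵢ = 6.69 + 11.89 + 1.34 + 2.23 + 9.01 = 31.16.
Posterior ∝ λ^7e^(−10λ) · λ^5e^(−31.16λ) = λ^12e^(−41.16λ), i.e. Gamma(13, 41.16).
Mode = (a−1)/b = 12/41.16 ≈ 0.2915.

λ̂_MAP = 0.2915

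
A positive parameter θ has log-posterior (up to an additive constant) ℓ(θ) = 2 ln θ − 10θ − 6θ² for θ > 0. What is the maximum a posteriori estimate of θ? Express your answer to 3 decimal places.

ℓ'(θ) = 2/θ − 10 − 12θ. Setting this to zero and multiplying by θ: 12θ² + 10θ − 2 = 0.
θ = (−10 + √(10² + 4·12·2)) / (2·12) = (−10 + √196) / 24 = (−10 + 14)/24 = 1/6.
ℓ''(θ) = −2/θ² − 12 < 0, confirming a maximum.

θ̂_MAP = 0.167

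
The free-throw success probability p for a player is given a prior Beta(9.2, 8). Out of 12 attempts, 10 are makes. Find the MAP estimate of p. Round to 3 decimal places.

p̂_MAP = 0.669

Prior: Beta(9.2, 8).
Data: 10 successes in 12 trials. The binomial likelihood contributes p^10(1−p)^2, so the posterior is Beta(9.2+10, 8+2) = Beta(19.2, 10).
For Beta(a, b) with a, b > 1 the mode is (a−1)/(a+b−2) = 18.2/27.2 ≈ 0.669.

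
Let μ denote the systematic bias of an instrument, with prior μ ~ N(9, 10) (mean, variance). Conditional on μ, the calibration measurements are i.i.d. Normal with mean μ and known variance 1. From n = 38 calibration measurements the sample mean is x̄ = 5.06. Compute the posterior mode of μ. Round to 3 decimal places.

n = 38, x̄ = 5.06.
For a Normal prior and Normal likelihood with known variance, the posterior is Normal; its mode equals its mean, the precision-weighted average.
Prior precision 1/σ₀² = 1/10 = 0.1; data precision n/σ² = 38/1 = 38.
μ̂ = (0.1·9 + 38·5.06) / (0.1 + 38) = 193.18/38.1 = 9659/1905 ≈ 5.070.

μ̂_MAP = 5.070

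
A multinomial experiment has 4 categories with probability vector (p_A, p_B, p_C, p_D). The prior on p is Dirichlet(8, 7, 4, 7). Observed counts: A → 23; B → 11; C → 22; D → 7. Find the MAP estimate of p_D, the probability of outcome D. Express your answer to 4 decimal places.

The posterior is Dirichlet(αᵢ + nᵢ) = Dirichlet(31, 18, 26, 14).
For a Dirichlet(a₁,…,a_K) with all aᵢ > 1, the mode has j-th component (aⱼ − 1)/(Σaᵢ − K).
Here Σaᵢ = 89 and K = 4, so p_D = (14 − 1)/(89 − 4) = 13/85 ≈ 0.1529.

MAP estimate of p_D = 0.1529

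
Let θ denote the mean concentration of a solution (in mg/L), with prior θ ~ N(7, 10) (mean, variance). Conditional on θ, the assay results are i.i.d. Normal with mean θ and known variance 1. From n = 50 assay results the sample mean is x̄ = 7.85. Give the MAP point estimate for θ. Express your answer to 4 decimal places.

θ̂_MAP = 7.8483

n = 50, x̄ = 7.85.
For a Normal prior and Normal likelihood with known variance, the posterior is Normal; its mode equals its mean, the precision-weighted average.
Prior precision 1/σ₀² = 1/10 = 0.1; data precision n/σ² = 50/1 = 50.
θ̂ = (0.1·7 + 50·7.85) / (0.1 + 50) = 393.2/50.1 = 3932/501 ≈ 7.8483.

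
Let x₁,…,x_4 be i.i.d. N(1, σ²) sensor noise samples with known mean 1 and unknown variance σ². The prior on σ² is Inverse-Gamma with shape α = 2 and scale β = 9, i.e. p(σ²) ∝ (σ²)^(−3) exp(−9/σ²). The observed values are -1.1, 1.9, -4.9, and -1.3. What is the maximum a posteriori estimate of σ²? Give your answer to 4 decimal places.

σ̂²_MAP = 6.3320

Sum of squared deviations about the known mean: SS = (-1.1−1)² + (1.9−1)² + (-4.9−1)² + (-1.3−1)² = 45.32.
The Normal likelihood contributes (σ²)^(−n/2) exp(−SS/(2σ²)), so the posterior is Inverse-Gamma(α + n/2, β + SS/2) = Inverse-Gamma(4, 31.66).
The mode of Inverse-Gamma(a, b) is b/(a+1) = 31.66/5 ≈ 6.3320.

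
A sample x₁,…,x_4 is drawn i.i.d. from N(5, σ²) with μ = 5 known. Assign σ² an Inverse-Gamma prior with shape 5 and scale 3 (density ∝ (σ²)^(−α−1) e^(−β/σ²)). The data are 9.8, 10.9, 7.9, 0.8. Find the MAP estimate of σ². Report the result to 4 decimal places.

Sum of squared deviations about the known mean: SS = (9.8−5)² + (10.9−5)² + (7.9−5)² + (0.8−5)² = 83.9.
The Normal likelihood contributes (σ²)^(−n/2) exp(−SS/(2σ²)), so the posterior is Inverse-Gamma(α + n/2, β + SS/2) = Inverse-Gamma(7, 44.95).
The mode of Inverse-Gamma(a, b) is b/(a+1) = 44.95/8 ≈ 5.6188.

σ̂²_MAP = 5.6188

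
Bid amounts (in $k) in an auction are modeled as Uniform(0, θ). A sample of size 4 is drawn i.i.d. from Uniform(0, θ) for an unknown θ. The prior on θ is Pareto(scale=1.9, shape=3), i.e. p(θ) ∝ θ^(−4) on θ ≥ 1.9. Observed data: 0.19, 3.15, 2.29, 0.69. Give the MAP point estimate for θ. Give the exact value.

The Uniform(0, θ) likelihood is θ^(−n) for θ ≥ max(xᵢ), zero otherwise. Here max(xᵢ) = 3.15.
Posterior ∝ θ^(−4) · θ^(−4) = θ^(−8) on θ ≥ max(1.9, 3.15) = 3.15.
This density is strictly decreasing in θ, so the posterior mode lies at the lower boundary of the support.

θ̂_MAP = 3.15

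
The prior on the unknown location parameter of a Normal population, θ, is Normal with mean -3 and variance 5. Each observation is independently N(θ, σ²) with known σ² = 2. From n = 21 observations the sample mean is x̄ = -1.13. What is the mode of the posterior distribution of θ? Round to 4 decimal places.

n = 21, x̄ = -1.13.
For a Normal prior and Normal likelihood with known variance, the posterior is Normal; its mode equals its mean, the precision-weighted average.
Prior precision 1/σ₀² = 1/5 = 0.2; data precision n/σ² = 21/2 = 10.5.
θ̂ = (0.2·(-3) + 10.5·(-1.13)) / (0.2 + 10.5) = (-12.465)/10.7 = -2493/2140 ≈ -1.1650.

θ̂_MAP = -1.1650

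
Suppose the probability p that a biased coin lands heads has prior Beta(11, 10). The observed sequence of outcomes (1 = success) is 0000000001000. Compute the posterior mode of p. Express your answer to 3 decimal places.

p̂_MAP = 0.344

Prior: Beta(11, 10).
Data: 1 success in 13 trials (from the sequence). The binomial likelihood contributes p(1−p)^12, so the posterior is Beta(11+1, 10+12) = Beta(12, 22).
For Beta(a, b) with a, b > 1 the mode is (a−1)/(a+b−2) = 11/32 ≈ 0.344.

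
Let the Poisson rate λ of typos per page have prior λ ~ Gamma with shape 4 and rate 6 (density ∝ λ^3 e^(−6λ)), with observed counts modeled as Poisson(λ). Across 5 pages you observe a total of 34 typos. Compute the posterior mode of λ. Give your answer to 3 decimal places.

λ̂_MAP = 3.364

Σxᵢ = 34, n = 5.
Posterior ∝ λ^3e^(−6λ) · λ^34e^(−5λ) = λ^37e^(−11λ), i.e. Gamma(shape=38, rate=11).
The mode of a Gamma(a, b) with a ≥ 1 (shape–rate) is (a−1)/b = 37/11 ≈ 3.364.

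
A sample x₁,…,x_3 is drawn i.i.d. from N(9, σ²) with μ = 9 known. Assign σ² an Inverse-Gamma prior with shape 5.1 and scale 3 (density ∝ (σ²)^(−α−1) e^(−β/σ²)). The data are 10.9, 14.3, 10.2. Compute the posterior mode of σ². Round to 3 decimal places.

σ̂²_MAP = 2.575

Sum of squared deviations about the known mean: SS = (10.9−9)² + (14.3−9)² + (10.2−9)² = 33.14.
The Normal likelihood contributes (σ²)^(−n/2) exp(−SS/(2σ²)), so the posterior is Inverse-Gamma(α + n/2, β + SS/2) = Inverse-Gamma(6.6, 19.57).
The mode of Inverse-Gamma(a, b) is b/(a+1) = 19.57/7.6 ≈ 2.575.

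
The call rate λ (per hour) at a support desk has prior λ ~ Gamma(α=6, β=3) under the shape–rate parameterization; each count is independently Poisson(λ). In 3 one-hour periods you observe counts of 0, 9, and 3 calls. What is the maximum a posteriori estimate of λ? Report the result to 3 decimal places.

Σxᵢ = 0+9+3 = 12, with n = 3.
Posterior ∝ λ^5e^(−3λ) · λ^12e^(−3λ) = λ^17e^(−6λ), i.e. Gamma(shape=18, rate=6).
The mode of a Gamma(a, b) with a ≥ 1 (shape–rate) is (a−1)/b = 17/6 ≈ 2.833.

λ̂_MAP = 2.833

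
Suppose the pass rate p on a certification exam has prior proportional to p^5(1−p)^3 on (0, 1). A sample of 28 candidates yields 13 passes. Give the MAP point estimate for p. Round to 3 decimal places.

The prior density ∝ p^5(1−p)^3 is the kernel of Beta(6, 4).
Data: 13 successes in 28 trials. The binomial likelihood contributes p^13(1−p)^15, so the posterior is Beta(6+13, 4+15) = Beta(19, 19).
For Beta(a, b) with a, b > 1 the mode is (a−1)/(a+b−2) = 18/36 ≈ 0.500.

p̂_MAP = 0.500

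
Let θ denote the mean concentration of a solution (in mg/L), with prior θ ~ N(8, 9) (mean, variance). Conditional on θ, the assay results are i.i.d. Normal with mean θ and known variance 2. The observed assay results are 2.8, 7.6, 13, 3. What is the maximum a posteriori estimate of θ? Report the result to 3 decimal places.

θ̂_MAP = 6.674

n = 4; x̄ = (2.8 + 7.6 + 13 + 3)/4 = 26.4/4 = 6.6.
For a Normal prior and Normal likelihood with known variance, the posterior is Normal; its mode equals its mean, the precision-weighted average.
Prior precision 1/σ₀² = 1/9; data precision n/σ² = 4/2 = 2.
θ̂ = ((1/9)·8 + 2·6.6) / (1/9 + 2) = (634/45)/(19/9) = 634/95 ≈ 6.674.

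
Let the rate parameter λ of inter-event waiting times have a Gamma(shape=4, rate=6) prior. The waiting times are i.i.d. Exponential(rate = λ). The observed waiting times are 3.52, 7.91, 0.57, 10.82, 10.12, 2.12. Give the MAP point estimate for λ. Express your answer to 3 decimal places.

The Exponential(rate=λ) likelihood is ∝ λ^n e^(−λΣtᵢ). Here n = 6 and Σtᵢ = 3.52 + 7.91 + 0.57 + 10.82 + 10.12 + 2.12 = 35.06.
Posterior ∝ λ^3e^(−6λ) · λ^6e^(−35.06λ) = λ^9e^(−41.06λ), i.e. Gamma(10, 41.06).
Mode = (a−1)/b = 9/41.06 ≈ 0.219.

λ̂_MAP = 0.219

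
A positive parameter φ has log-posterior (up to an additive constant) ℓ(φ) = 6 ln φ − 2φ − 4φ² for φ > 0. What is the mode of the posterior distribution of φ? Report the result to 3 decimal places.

ℓ'(φ) = 6/φ − 2 − 8φ. Setting this to zero and multiplying by φ: 8φ² + 2φ − 6 = 0.
φ = (−2 + √(2² + 4·8·6)) / (2·8) = (−2 + √196) / 16 = (−2 + 14)/16 = 3/4.
ℓ''(φ) = −6/φ² − 8 < 0, confirming a maximum.

φ̂_MAP = 0.750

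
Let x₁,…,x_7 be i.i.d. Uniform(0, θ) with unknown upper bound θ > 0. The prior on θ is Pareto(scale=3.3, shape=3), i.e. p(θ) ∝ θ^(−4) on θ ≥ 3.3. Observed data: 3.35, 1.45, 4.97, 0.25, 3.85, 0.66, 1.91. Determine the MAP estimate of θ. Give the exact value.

The Uniform(0, θ) likelihood is θ^(−n) for θ ≥ max(xᵢ), zero otherwise. Here max(xᵢ) = 4.97.
Posterior ∝ θ^(−4) · θ^(−7) = θ^(−11) on θ ≥ max(3.3, 4.97) = 4.97.
This density is strictly decreasing in θ, so the posterior mode lies at the lower boundary of the support.

θ̂_MAP = 4.97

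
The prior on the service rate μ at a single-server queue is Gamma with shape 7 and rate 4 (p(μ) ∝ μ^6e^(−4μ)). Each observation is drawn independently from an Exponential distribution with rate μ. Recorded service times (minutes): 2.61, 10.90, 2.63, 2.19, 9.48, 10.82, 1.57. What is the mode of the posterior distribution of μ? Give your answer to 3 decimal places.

μ̂_MAP = 0.294

The Exponential(rate=μ) likelihood is ∝ μ^n e^(−μΣtᵢ). Here n = 7 and Σtᵢ = 2.61 + 10.90 + 2.63 + 2.19 + 9.48 + 10.82 + 1.57 = 40.20.
Posterior ∝ μ^6e^(−4μ) · μ^7e^(−40.20μ) = μ^13e^(−44.20μ), i.e. Gamma(14, 44.20).
Mode = (a−1)/b = 13/44.20 ≈ 0.294.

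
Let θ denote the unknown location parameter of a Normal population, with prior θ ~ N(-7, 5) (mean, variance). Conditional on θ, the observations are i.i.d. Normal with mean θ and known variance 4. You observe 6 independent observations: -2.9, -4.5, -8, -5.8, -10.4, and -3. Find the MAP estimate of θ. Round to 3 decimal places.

n = 6; x̄ = ((-2.9) + (-4.5) + (-8) + (-5.8) + (-10.4) + (-3))/6 = -34.6/6 = -173/30 ≈ -5.7667.
For a Normal prior and Normal likelihood with known variance, the posterior is Normal; its mode equals its mean, the precision-weighted average.
Prior precision 1/σ₀² = 1/5 = 0.2; data precision n/σ² = 6/4 = 1.5.
θ̂ = (0.2·(-7) + 1.5·(-173/30)) / (0.2 + 1.5) = (-10.05)/1.7 = -201/34 ≈ -5.912.

θ̂_MAP = -5.912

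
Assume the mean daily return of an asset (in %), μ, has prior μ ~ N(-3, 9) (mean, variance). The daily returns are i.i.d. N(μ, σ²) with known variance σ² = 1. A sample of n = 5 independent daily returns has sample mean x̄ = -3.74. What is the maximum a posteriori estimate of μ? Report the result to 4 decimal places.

μ̂_MAP = -3.7239

n = 5, x̄ = -3.74.
For a Normal prior and Normal likelihood with known variance, the posterior is Normal; its mode equals its mean, the precision-weighted average.
Prior precision 1/σ₀² = 1/9; data precision n/σ² = 5/1 = 5.
μ̂ = ((1/9)·(-3) + 5·(-3.74)) / (1/9 + 5) = (-571/30)/(46/9) = -1713/460 ≈ -3.7239.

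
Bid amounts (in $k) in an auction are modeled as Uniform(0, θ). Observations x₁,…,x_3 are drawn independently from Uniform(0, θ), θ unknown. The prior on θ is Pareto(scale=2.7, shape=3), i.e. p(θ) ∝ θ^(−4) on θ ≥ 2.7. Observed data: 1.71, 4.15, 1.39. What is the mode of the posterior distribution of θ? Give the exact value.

θ̂_MAP = 4.15

The Uniform(0, θ) likelihood is θ^(−n) for θ ≥ max(xᵢ), zero otherwise. Here max(xᵢ) = 4.15.
Posterior ∝ θ^(−4) · θ^(−3) = θ^(−7) on θ ≥ max(2.7, 4.15) = 4.15.
This density is strictly decreasing in θ, so the posterior mode lies at the lower boundary of the support.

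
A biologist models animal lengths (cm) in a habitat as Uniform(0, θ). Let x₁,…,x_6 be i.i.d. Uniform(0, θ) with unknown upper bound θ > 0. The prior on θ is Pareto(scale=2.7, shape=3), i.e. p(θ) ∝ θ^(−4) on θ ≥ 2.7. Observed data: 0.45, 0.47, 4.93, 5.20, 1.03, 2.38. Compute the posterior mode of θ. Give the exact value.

θ̂_MAP = 5.20

The Uniform(0, θ) likelihood is θ^(−n) for θ ≥ max(xᵢ), zero otherwise. Here max(xᵢ) = 5.20.
Posterior ∝ θ^(−4) · θ^(−6) = θ^(−10) on θ ≥ max(2.7, 5.20) = 5.20.
This density is strictly decreasing in θ, so the posterior mode lies at the lower boundary of the support.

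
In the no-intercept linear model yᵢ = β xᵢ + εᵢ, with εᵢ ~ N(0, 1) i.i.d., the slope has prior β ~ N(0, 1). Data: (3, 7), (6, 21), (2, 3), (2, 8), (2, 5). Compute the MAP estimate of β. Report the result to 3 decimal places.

β̂_MAP = 3.086

log p(β | y) = −Σ(yᵢ − βxᵢ)²/(2·1) − β²/(2·1) + const.
Setting the derivative to zero: Σxᵢ(yᵢ − βxᵢ)/1 − β/1 = 0, so β = Σxᵢyᵢ / (Σxᵢ² + σ²/τ²).
Σxᵢyᵢ = 3·7 + 6·21 + 2·3 + 2·8 + 2·5 = 179; Σxᵢ² = 57; σ²/τ² = 1.
β̂_MAP = 179 / (57 + 1) = 179/58 ≈ 3.086.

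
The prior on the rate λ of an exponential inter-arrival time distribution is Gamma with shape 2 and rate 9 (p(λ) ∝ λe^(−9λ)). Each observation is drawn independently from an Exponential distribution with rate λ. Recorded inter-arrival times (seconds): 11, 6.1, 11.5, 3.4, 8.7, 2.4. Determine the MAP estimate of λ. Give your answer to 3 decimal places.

The Exponential(rate=λ) likelihood is ∝ λ^n e^(−λΣtᵢ). Here n = 6 and Σtᵢ = 11 + 6.1 + 11.5 + 3.4 + 8.7 + 2.4 = 43.1.
Posterior ∝ λe^(−9λ) · λ^6e^(−43.1λ) = λ^7e^(−52.1λ), i.e. Gamma(8, 52.1).
Mode = (a−1)/b = 7/52.1 ≈ 0.134.

λ̂_MAP = 0.134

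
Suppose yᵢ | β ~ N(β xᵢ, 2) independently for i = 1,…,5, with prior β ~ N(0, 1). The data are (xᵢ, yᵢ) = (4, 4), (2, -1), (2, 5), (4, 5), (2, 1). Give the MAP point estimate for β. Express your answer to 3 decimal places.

log p(β | y) = −Σ(yᵢ − βxᵢ)²/(2·2) − β²/(2·1) + const.
Setting the derivative to zero: Σxᵢ(yᵢ − βxᵢ)/2 − β/1 = 0, so β = Σxᵢyᵢ / (Σxᵢ² + σ²/τ²).
Σxᵢyᵢ = 4·4 + 2·(-1) + 2·5 + 4·5 + 2·1 = 46; Σxᵢ² = 44; σ²/τ² = 2.
β̂_MAP = 46 / (44 + 2) = 46/46 ≈ 1.000.

β̂_MAP = 1.000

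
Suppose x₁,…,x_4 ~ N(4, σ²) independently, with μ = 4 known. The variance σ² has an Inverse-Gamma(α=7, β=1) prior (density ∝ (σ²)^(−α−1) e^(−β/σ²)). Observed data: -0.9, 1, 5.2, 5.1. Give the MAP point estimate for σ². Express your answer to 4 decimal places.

Sum of squared deviations about the known mean: SS = (-0.9−4)² + (1−4)² + (5.2−4)² + (5.1−4)² = 35.66.
The Normal likelihood contributes (σ²)^(−n/2) exp(−SS/(2σ²)), so the posterior is Inverse-Gamma(α + n/2, β + SS/2) = Inverse-Gamma(9, 18.83).
The mode of Inverse-Gamma(a, b) is b/(a+1) = 18.83/10 ≈ 1.8830.

σ̂²_MAP = 1.8830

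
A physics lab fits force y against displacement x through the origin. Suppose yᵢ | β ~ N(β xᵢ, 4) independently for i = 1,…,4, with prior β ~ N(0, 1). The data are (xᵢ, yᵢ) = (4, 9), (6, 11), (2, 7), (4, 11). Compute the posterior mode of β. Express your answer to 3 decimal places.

β̂_MAP = 2.105

log p(β | y) = −Σ(yᵢ − βxᵢ)²/(2·4) − β²/(2·1) + const.
Setting the derivative to zero: Σxᵢ(yᵢ − βxᵢ)/4 − β/1 = 0, so β = Σxᵢyᵢ / (Σxᵢ² + σ²/τ²).
Σxᵢyᵢ = 4·9 + 6·11 + 2·7 + 4·11 = 160; Σxᵢ² = 72; σ²/τ² = 4.
β̂_MAP = 160 / (72 + 4) = 160/76 ≈ 2.105.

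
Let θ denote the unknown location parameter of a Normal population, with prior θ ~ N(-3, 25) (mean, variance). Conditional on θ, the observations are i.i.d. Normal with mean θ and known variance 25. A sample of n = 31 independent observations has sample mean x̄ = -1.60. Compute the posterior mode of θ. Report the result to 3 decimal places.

n = 31, x̄ = -1.60.
For a Normal prior and Normal likelihood with known variance, the posterior is Normal; its mode equals its mean, the precision-weighted average.
Prior precision 1/σ₀² = 1/25 = 0.04; data precision n/σ² = 31/25 = 1.24.
θ̂ = (0.04·(-3) + 1.24·(-1.6)) / (0.04 + 1.24) = (-2.104)/1.28 = -1.64375 ≈ -1.644.

θ̂_MAP = -1.644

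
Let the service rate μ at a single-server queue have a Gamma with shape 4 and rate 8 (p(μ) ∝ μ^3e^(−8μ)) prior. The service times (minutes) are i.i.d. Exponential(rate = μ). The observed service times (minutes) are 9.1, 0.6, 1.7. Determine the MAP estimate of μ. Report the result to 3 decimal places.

μ̂_MAP = 0.309

The Exponential(rate=μ) likelihood is ∝ μ^n e^(−μΣtᵢ). Here n = 3 and Σtᵢ = 9.1 + 0.6 + 1.7 = 11.4.
Posterior ∝ μ^3e^(−8μ) · μ^3e^(−11.4μ) = μ^6e^(−19.4μ), i.e. Gamma(7, 19.4).
Mode = (a−1)/b = 6/19.4 ≈ 0.309.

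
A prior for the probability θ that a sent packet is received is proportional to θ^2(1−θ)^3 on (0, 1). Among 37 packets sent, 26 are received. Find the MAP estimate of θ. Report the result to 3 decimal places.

θ̂_MAP = 0.667

The prior density ∝ θ^2(1−θ)^3 is the kernel of Beta(3, 4).
Data: 26 successes in 37 trials. The binomial likelihood contributes θ^26(1−θ)^11, so the posterior is Beta(3+26, 4+11) = Beta(29, 15).
For Beta(a, b) with a, b > 1 the mode is (a−1)/(a+b−2) = 28/42 ≈ 0.667.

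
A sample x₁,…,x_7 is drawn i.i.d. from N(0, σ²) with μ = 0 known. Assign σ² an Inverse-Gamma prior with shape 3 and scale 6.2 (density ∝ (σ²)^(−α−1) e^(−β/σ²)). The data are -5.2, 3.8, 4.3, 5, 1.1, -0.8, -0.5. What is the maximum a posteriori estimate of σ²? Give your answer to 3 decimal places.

Sum of squared deviations about the known mean: SS = (-5.2−0)² + (3.8−0)² + (4.3−0)² + (5−0)² + (1.1−0)² + (-0.8−0)² + (-0.5−0)² = 87.07.
The Normal likelihood contributes (σ²)^(−n/2) exp(−SS/(2σ²)), so the posterior is Inverse-Gamma(α + n/2, β + SS/2) = Inverse-Gamma(6.5, 49.735).
The mode of Inverse-Gamma(a, b) is b/(a+1) = 49.735/7.5 ≈ 6.631.

σ̂²_MAP = 6.631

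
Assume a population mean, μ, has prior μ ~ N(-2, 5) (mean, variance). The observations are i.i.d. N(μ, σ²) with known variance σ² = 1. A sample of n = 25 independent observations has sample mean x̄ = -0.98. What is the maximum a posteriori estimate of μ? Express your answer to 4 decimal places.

n = 25, x̄ = -0.98.
For a Normal prior and Normal likelihood with known variance, the posterior is Normal; its mode equals its mean, the precision-weighted average.
Prior precision 1/σ₀² = 1/5 = 0.2; data precision n/σ² = 25/1 = 25.
μ̂ = (0.2·(-2) + 25·(-0.98)) / (0.2 + 25) = (-24.9)/25.2 = -83/84 ≈ -0.9881.

μ̂_MAP = -0.9881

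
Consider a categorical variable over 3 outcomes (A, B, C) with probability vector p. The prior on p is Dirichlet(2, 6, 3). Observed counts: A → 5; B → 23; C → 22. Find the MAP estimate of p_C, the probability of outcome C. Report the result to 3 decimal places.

The posterior is Dirichlet(αᵢ + nᵢ) = Dirichlet(7, 29, 25).
For a Dirichlet(a₁,…,a_K) with all aᵢ > 1, the mode has j-th component (aⱼ − 1)/(Σaᵢ − K).
Here Σaᵢ = 61 and K = 3, so p_C = (25 − 1)/(61 − 3) = 24/58 ≈ 0.414.

MAP estimate of p_C = 0.414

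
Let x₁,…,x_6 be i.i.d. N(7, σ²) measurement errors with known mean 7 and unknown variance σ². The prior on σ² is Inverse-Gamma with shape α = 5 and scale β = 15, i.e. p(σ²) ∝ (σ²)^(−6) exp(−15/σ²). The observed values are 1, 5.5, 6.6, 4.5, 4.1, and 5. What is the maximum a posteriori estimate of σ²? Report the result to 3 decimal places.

Sum of squared deviations about the known mean: SS = (1−7)² + (5.5−7)² + (6.6−7)² + (4.5−7)² + (4.1−7)² + (5−7)² = 57.07.
The Normal likelihood contributes (σ²)^(−n/2) exp(−SS/(2σ²)), so the posterior is Inverse-Gamma(α + n/2, β + SS/2) = Inverse-Gamma(8, 43.535).
The mode of Inverse-Gamma(a, b) is b/(a+1) = 43.535/9 ≈ 4.837.

σ̂²_MAP = 4.837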